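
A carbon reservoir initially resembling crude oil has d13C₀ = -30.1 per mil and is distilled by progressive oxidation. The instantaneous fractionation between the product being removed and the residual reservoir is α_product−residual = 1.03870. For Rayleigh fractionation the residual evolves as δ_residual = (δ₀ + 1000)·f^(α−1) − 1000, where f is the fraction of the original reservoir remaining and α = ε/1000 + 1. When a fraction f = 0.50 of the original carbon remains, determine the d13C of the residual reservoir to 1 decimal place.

Rayleigh residual: δ_res = (δ₀ + 1000)·f^(α−1) − 1000
α − 1 = 0.03870
f^(α−1) = 0.50^(0.03870) = 0.973532
δ_res = (-30.1 + 1000) × 0.973532 − 1000 = 944.228 − 1000 = -55.77 per mil

-55.8 per mil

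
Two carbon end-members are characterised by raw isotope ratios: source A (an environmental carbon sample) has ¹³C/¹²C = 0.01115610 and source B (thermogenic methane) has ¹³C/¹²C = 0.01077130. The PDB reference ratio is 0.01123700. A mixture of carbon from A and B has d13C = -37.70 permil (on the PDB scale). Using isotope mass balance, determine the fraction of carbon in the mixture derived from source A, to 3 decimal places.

0.109

δ_A = (0.01115610/0.01123700 − 1)×1000 = (0.992801 − 1)×1000 = -7.199 permil
δ_B = (0.01077130/0.01123700 − 1)×1000 = (0.958557 − 1)×1000 = -41.443 permil
f_A = (δ_mix − δ_B)/(δ_A − δ_B) = (-37.70 − (-41.443))/(-7.199 − (-41.443))
f_A = 3.743 / 34.244 = 0.1093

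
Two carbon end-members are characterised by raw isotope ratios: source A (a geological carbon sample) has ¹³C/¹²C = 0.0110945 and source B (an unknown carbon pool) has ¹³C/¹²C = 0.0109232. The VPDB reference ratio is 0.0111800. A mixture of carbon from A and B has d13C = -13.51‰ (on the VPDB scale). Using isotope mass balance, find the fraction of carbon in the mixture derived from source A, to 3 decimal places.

0.617

δ_A = (0.0110945/0.0111800 − 1)×1000 = (0.992352 − 1)×1000 = -7.648‰
δ_B = (0.0109232/0.0111800 − 1)×1000 = (0.977030 − 1)×1000 = -22.970‰
f_A = (δ_mix − δ_B)/(δ_A − δ_B) = (-13.51 − (-22.970))/(-7.648 − (-22.970))
f_A = 9.460 / 15.322 = 0.6174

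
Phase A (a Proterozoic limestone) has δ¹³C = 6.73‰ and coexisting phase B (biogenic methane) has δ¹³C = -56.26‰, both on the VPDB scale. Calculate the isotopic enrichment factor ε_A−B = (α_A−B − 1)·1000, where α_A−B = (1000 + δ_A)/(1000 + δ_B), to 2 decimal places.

α_A−B = (1000 + 6.73) / (1000 + -56.26) = 1006.73 / 943.74 = 1.066745
ε_A−B = (1.066745 − 1) × 1000 = 66.745‰
(The approximation ε ≈ δ_A − δ_B would give 62.99‰.)

66.75‰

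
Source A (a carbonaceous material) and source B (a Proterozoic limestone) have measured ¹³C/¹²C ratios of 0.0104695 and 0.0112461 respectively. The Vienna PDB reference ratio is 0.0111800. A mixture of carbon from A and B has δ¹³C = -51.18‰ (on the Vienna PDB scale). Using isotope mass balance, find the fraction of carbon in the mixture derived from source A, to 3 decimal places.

δ_A = (0.0104695/0.0111800 − 1)×1000 = (0.936449 − 1)×1000 = -63.551‰
δ_B = (0.0112461/0.0111800 − 1)×1000 = (1.005912 − 1)×1000 = 5.912‰
f_A = (δ_mix − δ_B)/(δ_A − δ_B) = (-51.18 − (5.912))/(-63.551 − (5.912))
f_A = -57.092 / -69.463 = 0.8219

0.822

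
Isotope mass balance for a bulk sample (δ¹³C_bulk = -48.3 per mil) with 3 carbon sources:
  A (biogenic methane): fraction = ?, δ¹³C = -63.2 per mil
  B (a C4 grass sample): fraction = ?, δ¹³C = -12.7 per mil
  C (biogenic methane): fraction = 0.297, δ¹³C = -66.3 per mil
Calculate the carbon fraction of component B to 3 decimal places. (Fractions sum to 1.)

Let f_B and f_A be the unknown fractions; fractions sum to 1 so f_B + f_A = 0.703.
Mass balance: Σ fᵢ·δᵢ = δ_bulk ⇒ f_B·(-12.7) + f_A·(-63.2) = -48.3 − (-19.691) = -28.609
Substitute f_A = 0.703 − f_B:
f_B·(-12.7 − -63.2) = -28.609 − 0.703×(-63.2) = 15.821
f_B = 15.821 / 50.5 = 0.3133

0.313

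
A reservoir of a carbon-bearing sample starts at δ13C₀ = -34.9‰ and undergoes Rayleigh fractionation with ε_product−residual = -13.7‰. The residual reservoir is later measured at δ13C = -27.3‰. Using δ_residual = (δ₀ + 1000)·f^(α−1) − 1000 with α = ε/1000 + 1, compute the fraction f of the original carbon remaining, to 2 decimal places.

α − 1 = ε/1000 = -0.0137
(δ_res + 1000)/(δ₀ + 1000) = (-27.3 + 1000)/(-34.9 + 1000) = 972.7/965.1 = 1.007875
f = 1.007875^(1/-0.0137) = exp(ln(1.007875)/-0.0137) = exp(0.00784/-0.0137)
f = exp(-0.5726) = 0.5641

0.56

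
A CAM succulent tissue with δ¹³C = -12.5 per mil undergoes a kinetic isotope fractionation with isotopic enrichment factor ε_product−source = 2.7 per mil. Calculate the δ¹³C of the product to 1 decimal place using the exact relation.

-9.8 per mil

To first order, δ_product ≈ δ_source + ε = -9.8 per mil.
Exactly, δ_product = (δ_source + 1000)·(ε/1000 + 1) − 1000.
δ_product = (-12.5 + 1000) × (2.7/1000 + 1) − 1000
δ_product = -9.83 per mil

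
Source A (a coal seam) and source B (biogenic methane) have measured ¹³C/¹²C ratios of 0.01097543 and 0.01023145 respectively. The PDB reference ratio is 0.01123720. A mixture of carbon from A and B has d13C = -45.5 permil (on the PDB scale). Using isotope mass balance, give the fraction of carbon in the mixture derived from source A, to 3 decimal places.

0.665

δ_A = (0.01097543/0.01123720 − 1)×1000 = (0.976705 − 1)×1000 = -23.295 permil
δ_B = (0.01023145/0.01123720 − 1)×1000 = (0.910498 − 1)×1000 = -89.502 permil
f_A = (δ_mix − δ_B)/(δ_A − δ_B) = (-45.5 − (-89.502))/(-23.295 − (-89.502))
f_A = 44.002 / 66.207 = 0.6646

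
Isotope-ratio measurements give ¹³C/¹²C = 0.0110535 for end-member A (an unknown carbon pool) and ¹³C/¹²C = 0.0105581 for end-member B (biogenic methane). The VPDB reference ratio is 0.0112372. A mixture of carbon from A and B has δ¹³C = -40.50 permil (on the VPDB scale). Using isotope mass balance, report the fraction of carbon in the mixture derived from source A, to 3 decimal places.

0.452

δ_A = (0.0110535/0.0112372 − 1)×1000 = (0.983653 − 1)×1000 = -16.347 permil
δ_B = (0.0105581/0.0112372 − 1)×1000 = (0.939567 − 1)×1000 = -60.433 permil
f_A = (δ_mix − δ_B)/(δ_A − δ_B) = (-40.50 − (-60.433))/(-16.347 − (-60.433))
f_A = 19.933 / 44.086 = 0.4521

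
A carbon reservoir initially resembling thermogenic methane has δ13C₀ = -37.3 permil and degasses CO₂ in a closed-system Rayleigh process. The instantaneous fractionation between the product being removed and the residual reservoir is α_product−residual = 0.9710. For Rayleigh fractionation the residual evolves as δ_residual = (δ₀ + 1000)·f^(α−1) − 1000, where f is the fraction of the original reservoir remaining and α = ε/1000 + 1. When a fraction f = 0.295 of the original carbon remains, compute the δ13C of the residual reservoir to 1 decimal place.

Rayleigh residual: δ_res = (δ₀ + 1000)·f^(α−1) − 1000
α − 1 = -0.02900
f^(α−1) = 0.295^(-0.02900) = 1.036037
δ_res = (-37.3 + 1000) × 1.036037 − 1000 = 997.393 − 1000 = -2.61 permil

-2.6 permil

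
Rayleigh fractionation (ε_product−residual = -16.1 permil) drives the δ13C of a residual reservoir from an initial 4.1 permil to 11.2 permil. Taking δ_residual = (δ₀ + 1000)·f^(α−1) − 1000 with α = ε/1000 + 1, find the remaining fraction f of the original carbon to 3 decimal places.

α − 1 = ε/1000 = -0.0161
(δ_res + 1000)/(δ₀ + 1000) = (11.2 + 1000)/(4.1 + 1000) = 1011.2/1004.1 = 1.007071
f = 1.007071^(1/-0.0161) = exp(ln(1.007071)/-0.0161) = exp(0.00705/-0.0161)
f = exp(-0.4376) = 0.6456

0.646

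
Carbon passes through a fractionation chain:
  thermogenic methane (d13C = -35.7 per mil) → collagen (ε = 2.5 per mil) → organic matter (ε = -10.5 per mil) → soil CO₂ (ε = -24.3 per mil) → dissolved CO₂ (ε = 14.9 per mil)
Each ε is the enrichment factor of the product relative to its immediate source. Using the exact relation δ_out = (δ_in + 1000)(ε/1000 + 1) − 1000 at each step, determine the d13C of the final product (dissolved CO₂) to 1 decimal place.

-52.8 per mil

step 1: δ = (-35.70 + 1000)·(2.5/1000 + 1) − 1000 = -33.29 per mil
step 2: δ = (-33.29 + 1000)·(-10.5/1000 + 1) − 1000 = -43.44 per mil
step 3: δ = (-43.44 + 1000)·(-24.3/1000 + 1) − 1000 = -66.68 per mil
step 4: δ = (-66.68 + 1000)·(14.9/1000 + 1) − 1000 = -52.78 per mil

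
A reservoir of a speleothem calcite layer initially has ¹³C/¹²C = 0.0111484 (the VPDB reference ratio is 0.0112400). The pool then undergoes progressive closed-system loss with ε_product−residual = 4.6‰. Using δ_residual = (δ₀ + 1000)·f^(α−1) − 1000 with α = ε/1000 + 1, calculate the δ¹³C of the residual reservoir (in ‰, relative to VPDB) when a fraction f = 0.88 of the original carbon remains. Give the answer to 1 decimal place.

-8.7‰

δ₀ = (0.0111484/0.0112400 − 1)×1000 = (0.991851 − 1)×1000 = -8.149‰
α − 1 = ε/1000 = 0.0046
f^(α−1) = 0.88^(0.0046) = 0.999412
δ_res = (-8.149 + 1000) × 0.999412 − 1000 = 991.267 − 1000 = -8.73‰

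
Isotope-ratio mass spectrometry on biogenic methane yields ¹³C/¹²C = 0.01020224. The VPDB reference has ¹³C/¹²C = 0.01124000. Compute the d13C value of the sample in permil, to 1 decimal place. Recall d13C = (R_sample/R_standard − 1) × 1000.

d13C = (R_sample / R_standard − 1) × 1000
R_sample / R_standard = 0.01020224 / 0.01124000 = 0.907673
d13C = (0.907673 − 1) × 1000 = -92.33 permil

-92.3 permil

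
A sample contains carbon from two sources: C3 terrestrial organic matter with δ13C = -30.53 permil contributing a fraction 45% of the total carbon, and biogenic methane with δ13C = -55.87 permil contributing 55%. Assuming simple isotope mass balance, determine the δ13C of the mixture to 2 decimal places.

δ_mix = f_A·δ_A + f_B·δ_B
δ_mix = 0.45 × (-30.53) + 0.55 × (-55.87)
δ_mix = -13.739 + -30.729 = -44.467 permil

-44.47 permil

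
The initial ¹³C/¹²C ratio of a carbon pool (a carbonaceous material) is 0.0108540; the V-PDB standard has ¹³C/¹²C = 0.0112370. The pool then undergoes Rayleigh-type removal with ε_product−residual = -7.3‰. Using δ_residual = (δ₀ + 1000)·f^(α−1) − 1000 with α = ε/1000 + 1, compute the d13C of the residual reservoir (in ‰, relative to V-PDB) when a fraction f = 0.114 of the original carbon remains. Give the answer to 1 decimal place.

-18.6‰

δ₀ = (0.0108540/0.0112370 − 1)×1000 = (0.965916 − 1)×1000 = -34.084‰
α − 1 = ε/1000 = -0.0073
f^(α−1) = 0.114^(-0.0073) = 1.015979
δ_res = (-34.084 + 1000) × 1.015979 − 1000 = 981.350 − 1000 = -18.65‰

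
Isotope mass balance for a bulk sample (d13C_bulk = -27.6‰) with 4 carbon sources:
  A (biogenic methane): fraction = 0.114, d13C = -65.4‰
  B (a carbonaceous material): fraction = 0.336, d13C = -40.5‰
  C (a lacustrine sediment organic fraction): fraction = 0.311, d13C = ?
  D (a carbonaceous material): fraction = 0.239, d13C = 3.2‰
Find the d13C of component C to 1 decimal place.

Isotope mass balance: δ_bulk = Σ fᵢ·δᵢ.
-27.6 = 0.114×(-65.4) + 0.336×(-40.5) + 0.311×δ_C + 0.239×(3.2)
0.311·δ_C = -27.6 − (-20.299) = -7.301
δ_C = -7.301 / 0.311 = -23.48‰

-23.5‰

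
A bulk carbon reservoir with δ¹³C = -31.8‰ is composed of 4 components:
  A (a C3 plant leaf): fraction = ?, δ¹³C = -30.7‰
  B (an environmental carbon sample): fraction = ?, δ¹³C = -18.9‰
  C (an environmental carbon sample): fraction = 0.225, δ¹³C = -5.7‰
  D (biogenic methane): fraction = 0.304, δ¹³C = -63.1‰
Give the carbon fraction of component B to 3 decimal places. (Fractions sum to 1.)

0.265

Let f_B and f_A be the unknown fractions; fractions sum to 1 so f_B + f_A = 0.471.
Mass balance: Σ fᵢ·δᵢ = δ_bulk ⇒ f_B·(-18.9) + f_A·(-30.7) = -31.8 − (-20.465) = -11.335
Substitute f_A = 0.471 − f_B:
f_B·(-18.9 − -30.7) = -11.335 − 0.471×(-30.7) = 3.125
f_B = 3.125 / 11.8 = 0.2648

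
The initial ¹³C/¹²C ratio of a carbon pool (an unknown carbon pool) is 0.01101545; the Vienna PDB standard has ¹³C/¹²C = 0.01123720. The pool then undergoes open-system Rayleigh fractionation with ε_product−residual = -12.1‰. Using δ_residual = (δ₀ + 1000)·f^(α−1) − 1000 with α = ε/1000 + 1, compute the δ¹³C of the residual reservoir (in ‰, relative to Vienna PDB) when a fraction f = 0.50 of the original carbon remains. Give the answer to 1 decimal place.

-11.5‰

δ₀ = (0.01101545/0.01123720 − 1)×1000 = (0.980266 − 1)×1000 = -19.734‰
α − 1 = ε/1000 = -0.0121
f^(α−1) = 0.50^(-0.0121) = 1.008422
δ_res = (-19.734 + 1000) × 1.008422 − 1000 = 988.523 − 1000 = -11.48‰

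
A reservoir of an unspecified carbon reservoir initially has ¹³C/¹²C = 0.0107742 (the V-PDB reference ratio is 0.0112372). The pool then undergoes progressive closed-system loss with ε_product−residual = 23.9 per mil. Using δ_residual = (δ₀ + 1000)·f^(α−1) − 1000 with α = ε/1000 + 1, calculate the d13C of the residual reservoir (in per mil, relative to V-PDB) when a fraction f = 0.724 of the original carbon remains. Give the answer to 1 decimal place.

-48.6 per mil

δ₀ = (0.0107742/0.0112372 − 1)×1000 = (0.958798 − 1)×1000 = -41.202 per mil
α − 1 = ε/1000 = 0.0239
f^(α−1) = 0.724^(0.0239) = 0.992311
δ_res = (-41.202 + 1000) × 0.992311 − 1000 = 951.425 − 1000 = -48.57 per mil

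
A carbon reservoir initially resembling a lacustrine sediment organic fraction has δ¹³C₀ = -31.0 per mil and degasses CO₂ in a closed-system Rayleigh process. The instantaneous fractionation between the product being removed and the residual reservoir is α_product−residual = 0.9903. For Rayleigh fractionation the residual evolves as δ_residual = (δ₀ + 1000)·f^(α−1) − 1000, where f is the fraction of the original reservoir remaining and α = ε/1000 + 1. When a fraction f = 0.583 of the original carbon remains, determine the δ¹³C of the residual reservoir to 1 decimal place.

Rayleigh residual: δ_res = (δ₀ + 1000)·f^(α−1) − 1000
α − 1 = -0.00970
f^(α−1) = 0.583^(-0.00970) = 1.005248
δ_res = (-31.0 + 1000) × 1.005248 − 1000 = 974.085 − 1000 = -25.92 per mil

-25.9 per mil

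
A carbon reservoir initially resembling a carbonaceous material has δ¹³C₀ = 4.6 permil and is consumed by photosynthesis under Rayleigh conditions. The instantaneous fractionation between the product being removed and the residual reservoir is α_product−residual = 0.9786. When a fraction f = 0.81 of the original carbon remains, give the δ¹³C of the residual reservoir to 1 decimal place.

Rayleigh residual: δ_res = (δ₀ + 1000)·f^(α−1) − 1000
α − 1 = -0.02140
f^(α−1) = 0.81^(-0.02140) = 1.004520
δ_res = (4.6 + 1000) × 1.004520 − 1000 = 1009.140 − 1000 = 9.14 permil

9.1 permil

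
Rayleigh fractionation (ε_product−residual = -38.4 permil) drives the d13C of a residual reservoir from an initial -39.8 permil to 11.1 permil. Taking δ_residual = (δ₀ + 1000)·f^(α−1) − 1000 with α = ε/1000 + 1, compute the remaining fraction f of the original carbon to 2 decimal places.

0.26

α − 1 = ε/1000 = -0.0384
(δ_res + 1000)/(δ₀ + 1000) = (11.1 + 1000)/(-39.8 + 1000) = 1011.1/960.2 = 1.053010
f = 1.053010^(1/-0.0384) = exp(ln(1.053010)/-0.0384) = exp(0.05165/-0.0384)
f = exp(-1.3451) = 0.2605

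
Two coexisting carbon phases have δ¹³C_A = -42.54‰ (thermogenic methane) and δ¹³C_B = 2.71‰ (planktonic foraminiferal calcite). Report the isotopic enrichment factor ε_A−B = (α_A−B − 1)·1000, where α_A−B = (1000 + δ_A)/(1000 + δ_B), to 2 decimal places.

α_A−B = (1000 + -42.54) / (1000 + 2.71) = 957.46 / 1002.71 = 0.954872
ε_A−B = (0.954872 − 1) × 1000 = -45.128‰
(The approximation ε ≈ δ_A − δ_B would give -45.25‰.)

-45.13‰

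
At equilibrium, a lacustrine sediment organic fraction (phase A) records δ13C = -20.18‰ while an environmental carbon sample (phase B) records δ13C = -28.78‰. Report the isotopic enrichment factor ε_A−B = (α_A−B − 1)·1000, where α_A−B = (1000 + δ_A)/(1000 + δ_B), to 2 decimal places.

8.85‰

α_A−B = (1000 + -20.18) / (1000 + -28.78) = 979.82 / 971.22 = 1.008855
ε_A−B = (1.008855 − 1) × 1000 = 8.855‰
(The approximation ε ≈ δ_A − δ_B would give 8.60‰.)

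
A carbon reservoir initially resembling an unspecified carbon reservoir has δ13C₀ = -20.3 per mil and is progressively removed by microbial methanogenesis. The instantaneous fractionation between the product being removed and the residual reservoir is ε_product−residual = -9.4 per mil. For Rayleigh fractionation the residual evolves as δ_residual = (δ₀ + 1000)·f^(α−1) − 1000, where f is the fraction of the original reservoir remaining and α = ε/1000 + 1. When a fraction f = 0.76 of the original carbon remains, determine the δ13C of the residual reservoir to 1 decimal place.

Rayleigh residual: δ_res = (δ₀ + 1000)·f^(α−1) − 1000
α = ε/1000 + 1 = 0.99060, so α − 1 = -0.00940
f^(α−1) = 0.76^(-0.00940) = 1.002583
δ_res = (-20.3 + 1000) × 1.002583 − 1000 = 982.231 − 1000 = -17.77 per mil

-17.8 per mil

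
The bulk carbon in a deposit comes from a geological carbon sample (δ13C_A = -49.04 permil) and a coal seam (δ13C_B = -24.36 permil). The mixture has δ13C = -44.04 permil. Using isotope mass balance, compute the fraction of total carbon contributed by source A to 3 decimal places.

δ_mix = f_A·δ_A + (1 − f_A)·δ_B  ⇒  f_A = (δ_mix − δ_B)/(δ_A − δ_B)
f_A = (-44.04 − (-24.36)) / (-49.04 − (-24.36))
f_A = -19.68 / -24.68 = 0.7974

0.797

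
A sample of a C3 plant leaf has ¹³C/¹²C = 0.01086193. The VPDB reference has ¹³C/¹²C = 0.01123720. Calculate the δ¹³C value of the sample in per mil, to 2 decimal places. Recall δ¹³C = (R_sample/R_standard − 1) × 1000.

-33.40 per mil

δ¹³C = (R_sample / R_standard − 1) × 1000
R_sample / R_standard = 0.01086193 / 0.01123720 = 0.966605
δ¹³C = (0.966605 − 1) × 1000 = -33.395 per mil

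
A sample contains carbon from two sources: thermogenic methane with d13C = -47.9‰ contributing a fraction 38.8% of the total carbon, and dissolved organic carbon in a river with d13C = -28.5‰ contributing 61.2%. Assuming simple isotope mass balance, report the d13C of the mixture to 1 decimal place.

δ_mix = f_A·δ_A + f_B·δ_B
δ_mix = 0.388 × (-47.9) + 0.612 × (-28.5)
δ_mix = -18.59 + -17.44 = -36.03‰

-36.0‰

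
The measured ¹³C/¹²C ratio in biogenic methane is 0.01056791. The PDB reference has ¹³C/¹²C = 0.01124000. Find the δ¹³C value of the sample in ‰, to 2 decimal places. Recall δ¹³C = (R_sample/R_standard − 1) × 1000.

δ¹³C = (R_sample / R_standard − 1) × 1000
R_sample / R_standard = 0.01056791 / 0.01124000 = 0.940206
δ¹³C = (0.940206 − 1) × 1000 = -59.794‰

-59.79‰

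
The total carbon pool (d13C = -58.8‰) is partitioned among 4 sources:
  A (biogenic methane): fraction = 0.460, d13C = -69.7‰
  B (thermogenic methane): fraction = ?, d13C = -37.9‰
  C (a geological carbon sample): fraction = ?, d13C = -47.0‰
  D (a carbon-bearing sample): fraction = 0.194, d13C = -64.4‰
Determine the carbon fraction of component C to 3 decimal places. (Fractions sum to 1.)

Let f_C and f_B be the unknown fractions; fractions sum to 1 so f_C + f_B = 0.346.
Mass balance: Σ fᵢ·δᵢ = δ_bulk ⇒ f_C·(-47.0) + f_B·(-37.9) = -58.8 − (-44.556) = -14.244
Substitute f_B = 0.346 − f_C:
f_C·(-47.0 − -37.9) = -14.244 − 0.346×(-37.9) = -1.131
f_C = -1.131 / -9.1 = 0.1243

0.124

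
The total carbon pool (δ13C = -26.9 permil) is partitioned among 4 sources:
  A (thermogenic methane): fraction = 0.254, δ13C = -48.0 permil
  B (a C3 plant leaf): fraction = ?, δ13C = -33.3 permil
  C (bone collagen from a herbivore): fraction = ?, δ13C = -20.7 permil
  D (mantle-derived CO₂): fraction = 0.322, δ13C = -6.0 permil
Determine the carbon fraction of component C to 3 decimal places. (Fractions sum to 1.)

0.107

Let f_C and f_B be the unknown fractions; fractions sum to 1 so f_C + f_B = 0.424.
Mass balance: Σ fᵢ·δᵢ = δ_bulk ⇒ f_C·(-20.7) + f_B·(-33.3) = -26.9 − (-14.124) = -12.776
Substitute f_B = 0.424 − f_C:
f_C·(-20.7 − -33.3) = -12.776 − 0.424×(-33.3) = 1.343
f_C = 1.343 / 12.6 = 0.1066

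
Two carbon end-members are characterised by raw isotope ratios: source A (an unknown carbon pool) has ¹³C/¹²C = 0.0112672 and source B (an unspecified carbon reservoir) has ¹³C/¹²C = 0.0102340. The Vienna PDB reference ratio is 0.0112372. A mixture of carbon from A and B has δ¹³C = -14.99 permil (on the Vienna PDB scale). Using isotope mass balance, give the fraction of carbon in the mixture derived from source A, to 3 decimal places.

δ_A = (0.0112672/0.0112372 − 1)×1000 = (1.002670 − 1)×1000 = 2.670 permil
δ_B = (0.0102340/0.0112372 − 1)×1000 = (0.910725 − 1)×1000 = -89.275 permil
f_A = (δ_mix − δ_B)/(δ_A − δ_B) = (-14.99 − (-89.275))/(2.670 − (-89.275))
f_A = 74.285 / 91.945 = 0.8079

0.808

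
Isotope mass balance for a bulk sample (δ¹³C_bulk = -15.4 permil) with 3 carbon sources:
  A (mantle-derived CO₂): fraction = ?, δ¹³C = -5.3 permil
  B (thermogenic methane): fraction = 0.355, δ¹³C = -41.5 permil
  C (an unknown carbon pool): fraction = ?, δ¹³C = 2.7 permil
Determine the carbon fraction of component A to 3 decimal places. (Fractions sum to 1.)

Let f_A and f_C be the unknown fractions; fractions sum to 1 so f_A + f_C = 0.645.
Mass balance: Σ fᵢ·δᵢ = δ_bulk ⇒ f_A·(-5.3) + f_C·(2.7) = -15.4 − (-14.732) = -0.668
Substitute f_C = 0.645 − f_A:
f_A·(-5.3 − 2.7) = -0.668 − 0.645×(2.7) = -2.409
f_A = -2.409 / -8.0 = 0.3011

0.301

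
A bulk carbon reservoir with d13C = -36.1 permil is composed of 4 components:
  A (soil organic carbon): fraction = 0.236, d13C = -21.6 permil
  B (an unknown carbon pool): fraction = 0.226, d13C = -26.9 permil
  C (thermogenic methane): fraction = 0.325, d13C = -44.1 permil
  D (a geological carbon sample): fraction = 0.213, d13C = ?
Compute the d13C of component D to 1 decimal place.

-49.7 permil

Isotope mass balance: δ_bulk = Σ fᵢ·δᵢ.
-36.1 = 0.236×(-21.6) + 0.226×(-26.9) + 0.325×(-44.1) + 0.213×δ_D
0.213·δ_D = -36.1 − (-25.510) = -10.590
δ_D = -10.590 / 0.213 = -49.72 permil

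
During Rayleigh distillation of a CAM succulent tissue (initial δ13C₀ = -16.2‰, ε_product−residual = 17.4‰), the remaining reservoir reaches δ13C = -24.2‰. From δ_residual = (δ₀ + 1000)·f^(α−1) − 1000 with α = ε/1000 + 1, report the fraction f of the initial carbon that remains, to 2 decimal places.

0.63

α − 1 = ε/1000 = 0.0174
(δ_res + 1000)/(δ₀ + 1000) = (-24.2 + 1000)/(-16.2 + 1000) = 975.8/983.8 = 0.991868
f = 0.991868^(1/0.0174) = exp(ln(0.991868)/0.0174) = exp(-0.00816/0.0174)
f = exp(-0.4693) = 0.6255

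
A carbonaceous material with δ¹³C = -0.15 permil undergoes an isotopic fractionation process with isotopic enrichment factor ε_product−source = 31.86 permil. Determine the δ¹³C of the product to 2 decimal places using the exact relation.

31.71 permil

Exactly, δ_product = (δ_source + 1000)·(ε/1000 + 1) − 1000.
δ_product = (-0.15 + 1000) × (31.86/1000 + 1) − 1000
δ_product = 31.705 permil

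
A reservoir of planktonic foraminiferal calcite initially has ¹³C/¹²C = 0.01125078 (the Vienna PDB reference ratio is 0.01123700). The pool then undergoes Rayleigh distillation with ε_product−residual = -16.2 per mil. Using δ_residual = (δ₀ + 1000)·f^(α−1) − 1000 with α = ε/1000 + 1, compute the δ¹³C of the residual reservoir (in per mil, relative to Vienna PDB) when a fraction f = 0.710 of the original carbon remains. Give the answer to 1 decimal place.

δ₀ = (0.01125078/0.01123700 − 1)×1000 = (1.001226 − 1)×1000 = 1.226 per mil
α − 1 = ε/1000 = -0.0162
f^(α−1) = 0.710^(-0.0162) = 1.005564
δ_res = (1.226 + 1000) × 1.005564 − 1000 = 1006.797 − 1000 = 6.80 per mil

6.8 per mil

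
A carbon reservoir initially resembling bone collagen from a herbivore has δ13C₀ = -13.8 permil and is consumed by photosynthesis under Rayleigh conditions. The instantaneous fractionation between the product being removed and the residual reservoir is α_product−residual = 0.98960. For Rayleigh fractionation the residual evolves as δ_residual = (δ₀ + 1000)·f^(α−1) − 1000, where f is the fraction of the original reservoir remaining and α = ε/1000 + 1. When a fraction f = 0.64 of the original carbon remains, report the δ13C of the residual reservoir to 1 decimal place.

-9.2 permil

Rayleigh residual: δ_res = (δ₀ + 1000)·f^(α−1) − 1000
α − 1 = -0.01040
f^(α−1) = 0.64^(-0.01040) = 1.004652
δ_res = (-13.8 + 1000) × 1.004652 − 1000 = 990.788 − 1000 = -9.21 permil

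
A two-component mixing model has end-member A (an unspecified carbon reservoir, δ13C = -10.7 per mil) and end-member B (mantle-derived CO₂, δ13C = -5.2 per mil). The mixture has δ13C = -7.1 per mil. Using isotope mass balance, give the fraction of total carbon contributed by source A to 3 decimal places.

0.345

δ_mix = f_A·δ_A + (1 − f_A)·δ_B  ⇒  f_A = (δ_mix − δ_B)/(δ_A − δ_B)
f_A = (-7.1 − (-5.2)) / (-10.7 − (-5.2))
f_A = -1.9 / -5.5 = 0.3455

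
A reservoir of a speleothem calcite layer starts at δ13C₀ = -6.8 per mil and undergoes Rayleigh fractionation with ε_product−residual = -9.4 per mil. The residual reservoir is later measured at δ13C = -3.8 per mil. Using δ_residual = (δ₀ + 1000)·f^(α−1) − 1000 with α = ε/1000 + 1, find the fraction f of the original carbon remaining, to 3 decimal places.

0.726

α − 1 = ε/1000 = -0.0094
(δ_res + 1000)/(δ₀ + 1000) = (-3.8 + 1000)/(-6.8 + 1000) = 996.2/993.2 = 1.003021
f = 1.003021^(1/-0.0094) = exp(ln(1.003021)/-0.0094) = exp(0.00302/-0.0094)
f = exp(-0.3208) = 0.7255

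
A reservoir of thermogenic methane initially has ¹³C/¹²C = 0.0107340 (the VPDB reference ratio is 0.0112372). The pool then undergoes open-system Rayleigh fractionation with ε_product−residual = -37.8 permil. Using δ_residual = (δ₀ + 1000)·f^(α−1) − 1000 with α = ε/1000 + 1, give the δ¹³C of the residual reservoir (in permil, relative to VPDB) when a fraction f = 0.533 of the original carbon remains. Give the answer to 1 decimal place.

δ₀ = (0.0107340/0.0112372 − 1)×1000 = (0.955220 − 1)×1000 = -44.780 permil
α − 1 = ε/1000 = -0.0378
f^(α−1) = 0.533^(-0.0378) = 1.024070
δ_res = (-44.780 + 1000) × 1.024070 − 1000 = 978.212 − 1000 = -21.79 permil

-21.8 permil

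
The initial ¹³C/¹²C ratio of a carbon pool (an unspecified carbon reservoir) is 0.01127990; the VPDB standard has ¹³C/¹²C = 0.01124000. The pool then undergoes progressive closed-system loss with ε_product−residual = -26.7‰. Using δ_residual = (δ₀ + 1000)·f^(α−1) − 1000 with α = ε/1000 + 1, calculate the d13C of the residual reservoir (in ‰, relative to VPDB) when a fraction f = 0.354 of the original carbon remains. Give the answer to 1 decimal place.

31.8‰

δ₀ = (0.01127990/0.01124000 − 1)×1000 = (1.003550 − 1)×1000 = 3.550‰
α − 1 = ε/1000 = -0.0267
f^(α−1) = 0.354^(-0.0267) = 1.028115
δ_res = (3.550 + 1000) × 1.028115 − 1000 = 1031.764 − 1000 = 31.76‰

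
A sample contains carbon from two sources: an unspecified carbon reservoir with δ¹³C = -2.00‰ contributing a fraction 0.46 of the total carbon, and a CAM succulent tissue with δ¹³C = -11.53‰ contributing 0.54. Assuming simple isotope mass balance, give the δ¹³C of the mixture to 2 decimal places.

δ_mix = f_A·δ_A + f_B·δ_B
δ_mix = 0.46 × (-2.00) + 0.54 × (-11.53)
δ_mix = -0.920 + -6.226 = -7.146‰

-7.15‰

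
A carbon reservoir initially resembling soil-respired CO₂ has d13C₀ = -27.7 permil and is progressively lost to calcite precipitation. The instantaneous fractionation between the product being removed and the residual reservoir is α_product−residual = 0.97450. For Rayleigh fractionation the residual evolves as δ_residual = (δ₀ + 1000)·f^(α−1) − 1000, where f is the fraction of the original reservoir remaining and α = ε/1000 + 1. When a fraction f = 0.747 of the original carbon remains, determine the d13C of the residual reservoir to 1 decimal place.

Rayleigh residual: δ_res = (δ₀ + 1000)·f^(α−1) − 1000
α − 1 = -0.02550
f^(α−1) = 0.747^(-0.02550) = 1.007466
δ_res = (-27.7 + 1000) × 1.007466 − 1000 = 979.559 − 1000 = -20.44 permil

-20.4 permil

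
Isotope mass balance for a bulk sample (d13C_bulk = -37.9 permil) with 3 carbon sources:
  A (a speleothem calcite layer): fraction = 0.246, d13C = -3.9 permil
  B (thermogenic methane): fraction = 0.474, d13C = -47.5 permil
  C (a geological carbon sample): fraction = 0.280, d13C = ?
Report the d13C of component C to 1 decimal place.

-51.5 permil

Isotope mass balance: δ_bulk = Σ fᵢ·δᵢ.
-37.9 = 0.246×(-3.9) + 0.474×(-47.5) + 0.280×δ_C
0.280·δ_C = -37.9 − (-23.474) = -14.426
δ_C = -14.426 / 0.280 = -51.52 permil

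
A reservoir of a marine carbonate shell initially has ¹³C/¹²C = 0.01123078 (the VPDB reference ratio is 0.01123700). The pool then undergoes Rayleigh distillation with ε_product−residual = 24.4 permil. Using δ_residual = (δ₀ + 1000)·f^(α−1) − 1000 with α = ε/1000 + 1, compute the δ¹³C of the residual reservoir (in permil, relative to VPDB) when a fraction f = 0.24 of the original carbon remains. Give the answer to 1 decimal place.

-34.8 permil

δ₀ = (0.01123078/0.01123700 − 1)×1000 = (0.999446 − 1)×1000 = -0.554 permil
α − 1 = ε/1000 = 0.0244
f^(α−1) = 0.24^(0.0244) = 0.965778
δ_res = (-0.554 + 1000) × 0.965778 − 1000 = 965.243 − 1000 = -34.76 permil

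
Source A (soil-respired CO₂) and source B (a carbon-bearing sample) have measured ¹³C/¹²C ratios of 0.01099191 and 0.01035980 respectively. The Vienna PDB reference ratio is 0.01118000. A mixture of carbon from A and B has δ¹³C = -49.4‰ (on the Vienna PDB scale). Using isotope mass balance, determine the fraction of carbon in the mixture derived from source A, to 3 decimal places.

δ_A = (0.01099191/0.01118000 − 1)×1000 = (0.983176 − 1)×1000 = -16.824‰
δ_B = (0.01035980/0.01118000 − 1)×1000 = (0.926637 − 1)×1000 = -73.363‰
f_A = (δ_mix − δ_B)/(δ_A − δ_B) = (-49.4 − (-73.363))/(-16.824 − (-73.363))
f_A = 23.963 / 56.539 = 0.4238

0.424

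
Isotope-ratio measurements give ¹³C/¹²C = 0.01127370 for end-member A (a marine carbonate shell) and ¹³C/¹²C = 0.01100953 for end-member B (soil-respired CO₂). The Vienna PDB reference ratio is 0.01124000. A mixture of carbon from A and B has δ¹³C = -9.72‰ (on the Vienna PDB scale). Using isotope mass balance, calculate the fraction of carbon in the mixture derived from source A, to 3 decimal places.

δ_A = (0.01127370/0.01124000 − 1)×1000 = (1.002998 − 1)×1000 = 2.998‰
δ_B = (0.01100953/0.01124000 − 1)×1000 = (0.979496 − 1)×1000 = -20.504‰
f_A = (δ_mix − δ_B)/(δ_A − δ_B) = (-9.72 − (-20.504))/(2.998 − (-20.504))
f_A = 10.784 / 23.503 = 0.4589

0.459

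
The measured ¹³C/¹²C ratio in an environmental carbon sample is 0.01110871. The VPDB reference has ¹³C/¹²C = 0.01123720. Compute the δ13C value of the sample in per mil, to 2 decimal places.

-11.43 per mil

δ13C = (R_sample / R_standard − 1) × 1000
R_sample / R_standard = 0.01110871 / 0.01123720 = 0.988566
δ13C = (0.988566 − 1) × 1000 = -11.434 per mil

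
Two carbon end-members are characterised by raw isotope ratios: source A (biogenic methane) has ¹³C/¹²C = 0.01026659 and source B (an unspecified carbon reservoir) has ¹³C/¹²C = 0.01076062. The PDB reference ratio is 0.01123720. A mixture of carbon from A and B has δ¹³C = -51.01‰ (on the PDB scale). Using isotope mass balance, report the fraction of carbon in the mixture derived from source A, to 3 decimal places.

δ_A = (0.01026659/0.01123720 − 1)×1000 = (0.913625 − 1)×1000 = -86.375‰
δ_B = (0.01076062/0.01123720 − 1)×1000 = (0.957589 − 1)×1000 = -42.411‰
f_A = (δ_mix − δ_B)/(δ_A − δ_B) = (-51.01 − (-42.411))/(-86.375 − (-42.411))
f_A = -8.599 / -43.964 = 0.1956

0.196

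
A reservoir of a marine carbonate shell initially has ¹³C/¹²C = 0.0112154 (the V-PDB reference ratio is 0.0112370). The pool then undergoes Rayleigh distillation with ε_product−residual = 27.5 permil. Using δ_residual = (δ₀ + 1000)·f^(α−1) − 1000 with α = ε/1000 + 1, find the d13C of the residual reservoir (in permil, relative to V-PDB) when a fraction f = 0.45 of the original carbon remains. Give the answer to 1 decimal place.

δ₀ = (0.0112154/0.0112370 − 1)×1000 = (0.998078 − 1)×1000 = -1.922 permil
α − 1 = ε/1000 = 0.0275
f^(α−1) = 0.45^(0.0275) = 0.978280
δ_res = (-1.922 + 1000) × 0.978280 − 1000 = 976.400 − 1000 = -23.60 permil

-23.6 permil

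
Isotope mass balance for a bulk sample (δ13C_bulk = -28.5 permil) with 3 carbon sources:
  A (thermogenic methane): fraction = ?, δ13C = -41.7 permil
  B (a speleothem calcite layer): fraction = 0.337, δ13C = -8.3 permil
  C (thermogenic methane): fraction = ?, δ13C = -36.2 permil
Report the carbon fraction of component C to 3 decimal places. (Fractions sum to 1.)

0.353

Let f_C and f_A be the unknown fractions; fractions sum to 1 so f_C + f_A = 0.663.
Mass balance: Σ fᵢ·δᵢ = δ_bulk ⇒ f_C·(-36.2) + f_A·(-41.7) = -28.5 − (-2.797) = -25.703
Substitute f_A = 0.663 − f_C:
f_C·(-36.2 − -41.7) = -25.703 − 0.663×(-41.7) = 1.944
f_C = 1.944 / 5.5 = 0.3535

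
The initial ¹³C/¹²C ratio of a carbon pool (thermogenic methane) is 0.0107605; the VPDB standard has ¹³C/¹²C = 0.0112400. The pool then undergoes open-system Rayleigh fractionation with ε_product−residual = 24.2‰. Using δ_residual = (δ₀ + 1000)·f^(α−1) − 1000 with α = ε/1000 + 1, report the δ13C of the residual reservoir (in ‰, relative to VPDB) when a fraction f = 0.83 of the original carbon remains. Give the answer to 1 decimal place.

-47.0‰

δ₀ = (0.0107605/0.0112400 − 1)×1000 = (0.957340 − 1)×1000 = -42.660‰
α − 1 = ε/1000 = 0.0242
f^(α−1) = 0.83^(0.0242) = 0.995501
δ_res = (-42.660 + 1000) × 0.995501 − 1000 = 953.033 − 1000 = -46.97‰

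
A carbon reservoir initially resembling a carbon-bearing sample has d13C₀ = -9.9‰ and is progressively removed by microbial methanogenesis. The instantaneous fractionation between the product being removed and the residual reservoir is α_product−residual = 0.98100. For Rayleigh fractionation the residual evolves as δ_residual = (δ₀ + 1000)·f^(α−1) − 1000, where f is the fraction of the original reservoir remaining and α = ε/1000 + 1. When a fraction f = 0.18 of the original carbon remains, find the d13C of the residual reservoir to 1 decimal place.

Rayleigh residual: δ_res = (δ₀ + 1000)·f^(α−1) − 1000
α − 1 = -0.01900
f^(α−1) = 0.18^(-0.01900) = 1.033118
δ_res = (-9.9 + 1000) × 1.033118 − 1000 = 1022.890 − 1000 = 22.89‰

22.9‰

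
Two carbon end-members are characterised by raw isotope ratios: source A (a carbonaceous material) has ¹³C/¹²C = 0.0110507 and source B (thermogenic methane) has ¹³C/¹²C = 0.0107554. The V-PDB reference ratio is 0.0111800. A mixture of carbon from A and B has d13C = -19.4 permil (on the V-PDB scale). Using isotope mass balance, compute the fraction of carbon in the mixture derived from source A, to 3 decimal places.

δ_A = (0.0110507/0.0111800 − 1)×1000 = (0.988435 − 1)×1000 = -11.565 permil
δ_B = (0.0107554/0.0111800 − 1)×1000 = (0.962021 − 1)×1000 = -37.979 permil
f_A = (δ_mix − δ_B)/(δ_A − δ_B) = (-19.4 − (-37.979))/(-11.565 − (-37.979))
f_A = 18.579 / 26.413 = 0.7034

0.703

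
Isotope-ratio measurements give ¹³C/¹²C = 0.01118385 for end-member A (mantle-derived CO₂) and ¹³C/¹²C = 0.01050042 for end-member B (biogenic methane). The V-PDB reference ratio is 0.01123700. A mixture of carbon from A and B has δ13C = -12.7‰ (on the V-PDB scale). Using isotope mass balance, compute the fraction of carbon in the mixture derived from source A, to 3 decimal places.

δ_A = (0.01118385/0.01123700 − 1)×1000 = (0.995270 − 1)×1000 = -4.730‰
δ_B = (0.01050042/0.01123700 − 1)×1000 = (0.934450 − 1)×1000 = -65.550‰
f_A = (δ_mix − δ_B)/(δ_A − δ_B) = (-12.7 − (-65.550))/(-4.730 − (-65.550))
f_A = 52.850 / 60.820 = 0.8690

0.869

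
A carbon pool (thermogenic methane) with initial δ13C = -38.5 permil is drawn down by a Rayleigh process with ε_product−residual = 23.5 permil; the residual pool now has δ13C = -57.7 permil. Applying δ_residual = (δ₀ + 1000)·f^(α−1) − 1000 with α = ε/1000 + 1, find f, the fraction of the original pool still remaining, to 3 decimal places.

α − 1 = ε/1000 = 0.0235
(δ_res + 1000)/(δ₀ + 1000) = (-57.7 + 1000)/(-38.5 + 1000) = 942.3/961.5 = 0.980031
f = 0.980031^(1/0.0235) = exp(ln(0.980031)/0.0235) = exp(-0.02017/0.0235)
f = exp(-0.8583) = 0.4239

0.424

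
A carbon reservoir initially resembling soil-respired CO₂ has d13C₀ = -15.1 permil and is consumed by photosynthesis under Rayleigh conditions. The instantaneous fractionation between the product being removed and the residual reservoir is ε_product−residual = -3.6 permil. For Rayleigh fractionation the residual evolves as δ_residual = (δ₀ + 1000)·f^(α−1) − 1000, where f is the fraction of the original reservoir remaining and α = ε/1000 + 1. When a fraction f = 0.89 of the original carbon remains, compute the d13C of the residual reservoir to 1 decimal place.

-14.7 permil

Rayleigh residual: δ_res = (δ₀ + 1000)·f^(α−1) − 1000
α = ε/1000 + 1 = 0.99640, so α − 1 = -0.00360
f^(α−1) = 0.89^(-0.00360) = 1.000420
δ_res = (-15.1 + 1000) × 1.000420 − 1000 = 985.313 − 1000 = -14.69 permil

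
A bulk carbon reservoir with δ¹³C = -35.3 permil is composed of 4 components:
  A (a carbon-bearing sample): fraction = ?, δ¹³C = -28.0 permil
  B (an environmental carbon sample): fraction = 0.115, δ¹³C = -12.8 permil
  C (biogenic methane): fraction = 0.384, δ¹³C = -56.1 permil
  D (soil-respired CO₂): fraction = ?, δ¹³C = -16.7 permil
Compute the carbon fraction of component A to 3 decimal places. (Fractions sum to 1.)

0.347

Let f_A and f_D be the unknown fractions; fractions sum to 1 so f_A + f_D = 0.501.
Mass balance: Σ fᵢ·δᵢ = δ_bulk ⇒ f_A·(-28.0) + f_D·(-16.7) = -35.3 − (-23.014) = -12.286
Substitute f_D = 0.501 − f_A:
f_A·(-28.0 − -16.7) = -12.286 − 0.501×(-16.7) = -3.919
f_A = -3.919 / -11.3 = 0.3468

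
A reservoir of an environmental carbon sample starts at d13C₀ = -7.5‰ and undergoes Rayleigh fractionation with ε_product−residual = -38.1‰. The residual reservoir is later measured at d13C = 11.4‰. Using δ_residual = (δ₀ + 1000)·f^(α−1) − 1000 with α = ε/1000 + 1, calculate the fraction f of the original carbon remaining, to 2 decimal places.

α − 1 = ε/1000 = -0.0381
(δ_res + 1000)/(δ₀ + 1000) = (11.4 + 1000)/(-7.5 + 1000) = 1011.4/992.5 = 1.019043
f = 1.019043^(1/-0.0381) = exp(ln(1.019043)/-0.0381) = exp(0.01886/-0.0381)
f = exp(-0.4951) = 0.6095

0.61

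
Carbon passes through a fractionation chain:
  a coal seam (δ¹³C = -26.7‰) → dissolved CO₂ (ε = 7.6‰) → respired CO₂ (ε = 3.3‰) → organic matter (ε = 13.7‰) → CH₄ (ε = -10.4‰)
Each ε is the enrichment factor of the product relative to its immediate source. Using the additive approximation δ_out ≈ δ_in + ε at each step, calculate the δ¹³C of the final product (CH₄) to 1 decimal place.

-12.5‰

step 1: δ ≈ -26.7 + (7.6) = -19.1‰
step 2: δ ≈ -19.1 + (3.3) = -15.8‰
step 3: δ ≈ -15.8 + (13.7) = -2.1‰
step 4: δ ≈ -2.1 + (-10.4) = -12.5‰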